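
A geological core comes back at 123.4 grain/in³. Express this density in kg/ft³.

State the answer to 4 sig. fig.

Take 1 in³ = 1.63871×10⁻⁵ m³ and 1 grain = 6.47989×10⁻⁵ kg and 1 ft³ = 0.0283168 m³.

13.82 kg/ft³

123.4 grain/in³ × 6.47989×10⁻⁵ kg/grain ÷ 1.63871×10⁻⁵ m³/in³ = 487.956 kg/m³
487.956 kg/m³ × 0.0283168 m³/ft³ = 13.8174 kg/ft³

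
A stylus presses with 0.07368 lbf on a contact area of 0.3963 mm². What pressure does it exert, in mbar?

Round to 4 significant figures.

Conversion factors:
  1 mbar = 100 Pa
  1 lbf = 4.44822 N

0.07368 lbf × 4.44822 = 0.327745 N
0.3963 mm² × 10⁻⁶ = 3.963×10⁻⁷ m²
P = F / A = 0.327745 N / 3.963×10⁻⁷ m² = 827012 Pa
827012 Pa ÷ (100 Pa/mbar) = 8270.12 mbar

8270 mbar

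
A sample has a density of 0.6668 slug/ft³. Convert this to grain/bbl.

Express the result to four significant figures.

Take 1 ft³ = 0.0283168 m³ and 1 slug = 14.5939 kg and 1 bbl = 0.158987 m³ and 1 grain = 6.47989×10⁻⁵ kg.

8.432×10⁵ grain/bbl

0.6668 slug/ft³ × 14.5939 kg/slug ÷ 0.0283168 m³/ft³ = 343.655 kg/m³
343.655 kg/m³ ÷ 6.47989×10⁻⁵ kg/grain × 0.158987 m³/bbl = 843173 grain/bbl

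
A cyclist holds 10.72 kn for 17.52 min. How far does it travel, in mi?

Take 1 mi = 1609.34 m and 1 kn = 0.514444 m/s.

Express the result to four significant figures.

3.602 mi

10.72 kn × 0.514444 = 5.51484 m/s
17.52 min × 60 = 1051.2 s
d = v × t = 5.51484 m/s × 1051.2 s = 5797.2 m
5797.2 m ÷ (1609.34 m/mi) = 3.60222 mi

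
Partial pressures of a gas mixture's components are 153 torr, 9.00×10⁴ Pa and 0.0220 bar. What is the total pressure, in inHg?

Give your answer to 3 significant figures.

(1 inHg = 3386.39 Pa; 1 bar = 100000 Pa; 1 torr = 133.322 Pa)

153 torr × 133.322 = 20398.3 Pa
9.00×10⁴ Pa (already Pa)
0.0220 bar × 100000 = 2200 Pa
Combined: 20398.3 + 90000 + 2200 = 112598 Pa
In inHg: 112598 / 3386.39 = 33.2502 inHg

33.3 inHg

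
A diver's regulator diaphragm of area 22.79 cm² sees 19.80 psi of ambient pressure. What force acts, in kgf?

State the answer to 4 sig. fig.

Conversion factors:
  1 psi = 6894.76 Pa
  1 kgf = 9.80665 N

19.80 psi × 6894.76 → 136516 Pa
22.79 cm² × 0.0001 → 0.002279 m²
F = P × A = 136516 Pa × 0.002279 m² = 311.12 N
311.12 N ÷ (9.80665 N/kgf) = 31.7254 kgf

31.73 kgf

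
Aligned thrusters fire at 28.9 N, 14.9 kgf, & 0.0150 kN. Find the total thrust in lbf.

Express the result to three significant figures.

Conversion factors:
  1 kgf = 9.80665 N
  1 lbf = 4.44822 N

28.9 N (already N)
14.9 kgf × 9.80665 = 146.119 N
0.0150 kN × 1000 = 15 N
Sum: 28.9 + 146.119 + 15 = 190.019 N
In lbf: 190.019 / 4.44822 = 42.718 lbf

42.7 lbf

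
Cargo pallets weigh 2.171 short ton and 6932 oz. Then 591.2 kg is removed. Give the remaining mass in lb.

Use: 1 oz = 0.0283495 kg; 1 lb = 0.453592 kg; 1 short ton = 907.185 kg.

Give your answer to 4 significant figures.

3472 lb

2.171 short ton × 907.185 = 1969.5 kg
6932 oz × 0.0283495 = 196.519 kg
591.2 kg (already kg)
Result: 1969.5 + 196.519 − 591.2 = 1574.82 kg
In lb: 1574.82 / 0.453592 = 3471.89 lb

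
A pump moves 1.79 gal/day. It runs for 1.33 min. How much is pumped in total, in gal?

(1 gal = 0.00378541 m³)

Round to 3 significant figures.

1.79 gal/day → 7.84246×10⁻⁸ m³/s
1.33 min → 79.8 s
V = Q × t = 7.84246×10⁻⁸ × 79.8 = 6.25828×10⁻⁶ m³
In gal: 6.25828×10⁻⁶ / 0.00378541 = 0.00165326 gal

0.00165 gal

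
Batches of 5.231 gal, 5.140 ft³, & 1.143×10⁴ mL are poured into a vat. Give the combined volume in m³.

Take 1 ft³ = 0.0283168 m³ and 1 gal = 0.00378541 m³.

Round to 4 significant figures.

0.1768 m³

5.231 gal × 0.00378541 → 0.0198015 m³
5.140 ft³ × 0.0283168 → 0.145548 m³
1.143×10⁴ mL × 10⁻⁶ → 0.01143 m³
Sum: 0.0198015 + 0.145548 + 0.01143 = 0.17678 m³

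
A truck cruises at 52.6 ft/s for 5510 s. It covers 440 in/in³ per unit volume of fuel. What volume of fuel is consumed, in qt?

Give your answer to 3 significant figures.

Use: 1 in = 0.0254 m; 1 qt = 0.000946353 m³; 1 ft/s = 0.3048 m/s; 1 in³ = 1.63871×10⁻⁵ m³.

52.6 ft/s → 16.0325 m/s
d = v × t = 16.0325 × 5510 = 88339.1 m
440 in/in³ → 682000 m/m³
V = d / (distance per unit fuel) = 88339.1 / 682000 = 0.129529 m³
In qt: 0.129529 / 0.000946353 = 136.872 qt

137 qt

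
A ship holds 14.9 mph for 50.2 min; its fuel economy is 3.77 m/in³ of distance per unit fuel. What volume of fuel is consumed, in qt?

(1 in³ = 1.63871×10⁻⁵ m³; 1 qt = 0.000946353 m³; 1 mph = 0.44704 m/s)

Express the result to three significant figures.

14.9 mph → 6.6609 m/s
50.2 min → 3012 s
d = v × t = 6.6609 × 3012 = 20062.6 m
3.77 m/in³ → 230059 m/m³
V = d / (distance per unit fuel) = 20062.6 / 230059 = 0.0872063 m³
In qt: 0.0872063 / 0.000946353 = 92.1499 qt

92.1 qt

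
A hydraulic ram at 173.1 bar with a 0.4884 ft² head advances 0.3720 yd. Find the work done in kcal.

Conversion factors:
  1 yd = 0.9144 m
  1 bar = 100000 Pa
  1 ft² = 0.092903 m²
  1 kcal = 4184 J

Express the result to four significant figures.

63.85 kcal

173.1 bar → 1.731×10⁷ Pa
0.4884 ft² → 0.0453738 m²
F = P × A = 1.731×10⁷ × 0.0453738 = 785420 N
0.3720 yd → 0.340157 m
W = F × d = 785420 × 0.340157 = 267166 J
In kcal: 267166 / 4184 = 63.8542 kcal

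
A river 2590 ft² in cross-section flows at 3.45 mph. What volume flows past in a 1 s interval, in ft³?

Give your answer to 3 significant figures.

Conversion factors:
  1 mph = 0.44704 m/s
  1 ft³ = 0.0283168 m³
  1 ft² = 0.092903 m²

1.31×10⁴ ft³

3.45 mph × 0.44704 = 1.54229 m/s
2590 ft² × 0.092903 = 240.619 m²
V = v × A × t = 1.54229 m/s × 240.619 m² × 1 s = 371.104 m³
371.104 m³ ÷ (0.0283168 m³/ft³) = 13105.4 ft³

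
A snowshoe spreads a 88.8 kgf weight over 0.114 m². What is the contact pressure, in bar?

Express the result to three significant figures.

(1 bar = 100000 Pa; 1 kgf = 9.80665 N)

0.0764 bar

88.8 kgf × 9.80665 → 870.831 N
P = F / A = 870.831 N / 0.114 m² = 7638.87 Pa
7638.87 Pa ÷ (100000 Pa/bar) = 0.0763887 bar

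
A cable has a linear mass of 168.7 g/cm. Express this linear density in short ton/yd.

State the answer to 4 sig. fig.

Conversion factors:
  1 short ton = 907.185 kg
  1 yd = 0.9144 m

168.7 g/cm × 0.001 kg/g ÷ 0.01 m/cm = 16.87 kg/m
16.87 kg/m ÷ 907.185 kg/short ton × 0.9144 m/yd = 0.0170042 short ton/yd

0.01700 short ton/yd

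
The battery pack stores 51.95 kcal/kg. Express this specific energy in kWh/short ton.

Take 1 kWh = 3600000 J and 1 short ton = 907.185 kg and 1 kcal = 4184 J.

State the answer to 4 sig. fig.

54.77 kWh/short ton

51.95 kcal/kg × 4184 J/kcal = 217359 J/kg
217359 J/kg ÷ 3600000 J/kWh × 907.185 kg/short ton = 54.7736 kWh/short ton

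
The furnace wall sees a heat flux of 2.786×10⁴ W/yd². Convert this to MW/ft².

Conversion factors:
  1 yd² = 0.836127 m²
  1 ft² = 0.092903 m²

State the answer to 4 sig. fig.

0.003096 MW/ft²

2.786×10⁴ W/yd² ÷ 0.836127 m²/yd² = 33320.3 W/m²
33320.3 W/m² ÷ 1000000 W/MW × 0.092903 m²/ft² = 0.00309556 MW/ft²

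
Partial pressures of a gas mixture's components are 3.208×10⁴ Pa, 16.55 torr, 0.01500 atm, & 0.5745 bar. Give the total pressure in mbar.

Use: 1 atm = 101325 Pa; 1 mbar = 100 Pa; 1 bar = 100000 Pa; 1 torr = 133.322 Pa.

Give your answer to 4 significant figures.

932.6 mbar

3.208×10⁴ Pa (already Pa)
16.55 torr × 133.322 = 2206.48 Pa
0.01500 atm × 101325 = 1519.88 Pa
0.5745 bar × 100000 = 57450 Pa
Combined: 32080 + 2206.48 + 1519.88 + 57450 = 93256.4 Pa
In mbar: 93256.4 / 100 = 932.564 mbar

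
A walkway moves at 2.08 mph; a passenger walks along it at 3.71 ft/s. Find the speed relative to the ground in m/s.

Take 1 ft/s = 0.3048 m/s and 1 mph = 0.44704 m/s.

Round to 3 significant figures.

2.08 mph × 0.44704 = 0.929843 m/s
3.71 ft/s × 0.3048 = 1.13081 m/s
Combined: 0.929843 + 1.13081 = 2.06065 m/s

2.06 m/s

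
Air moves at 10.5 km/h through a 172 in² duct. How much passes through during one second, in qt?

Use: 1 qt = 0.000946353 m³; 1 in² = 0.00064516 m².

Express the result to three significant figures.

342 qt

10.5 km/h × (1/3.6) = 2.91667 m/s
172 in² × 0.00064516 = 0.110968 m²
V = v × A × t = 2.91667 m/s × 0.110968 m² × 1 s = 0.323657 m³
0.323657 m³ ÷ (0.000946353 m³/qt) = 342.005 qt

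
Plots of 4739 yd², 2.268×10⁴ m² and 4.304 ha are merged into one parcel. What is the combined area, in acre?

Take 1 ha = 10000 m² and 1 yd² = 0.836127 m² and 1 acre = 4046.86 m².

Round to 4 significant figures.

17.22 acre

4739 yd² × 0.836127 → 3962.41 m²
2.268×10⁴ m² (already m²)
4.304 ha × 10000 → 43040 m²
Sum: 3962.41 + 22680 + 43040 = 69682.4 m²
In acre: 69682.4 / 4046.86 = 17.2189 acre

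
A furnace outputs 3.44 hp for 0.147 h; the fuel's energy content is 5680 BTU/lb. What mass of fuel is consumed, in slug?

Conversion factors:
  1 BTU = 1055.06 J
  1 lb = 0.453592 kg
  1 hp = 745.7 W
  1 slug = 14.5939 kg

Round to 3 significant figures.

3.44 hp → 2565.21 W
0.147 h → 529.2 s
E = P × t = 2565.21 × 529.2 = 1.35751×10⁶ J
5680 BTU/lb → 1.32117×10⁷ J/kg
m = E / e_s = 1.35751×10⁶ / 1.32117×10⁷ = 0.102751 kg
In slug: 0.102751 / 14.5939 = 0.00704068 slug

0.00704 slug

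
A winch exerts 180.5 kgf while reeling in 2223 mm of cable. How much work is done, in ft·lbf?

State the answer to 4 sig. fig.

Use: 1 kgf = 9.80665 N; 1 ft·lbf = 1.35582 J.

2902 ft·lbf

180.5 kgf × 9.80665 → 1770.1 N
2223 mm × 0.001 → 2.223 m
W = F × d = 1770.1 N × 2.223 m = 3934.93 J
3934.93 J ÷ (1.35582 J/ft·lbf) = 2902.25 ft·lbf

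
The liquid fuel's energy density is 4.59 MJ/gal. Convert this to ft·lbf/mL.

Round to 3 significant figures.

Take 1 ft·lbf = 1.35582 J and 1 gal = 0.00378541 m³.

894 ft·lbf/mL

4.59 MJ/gal × 1000000 J/MJ ÷ 0.00378541 m³/gal = 1.21255×10⁹ J/m³
1.21255×10⁹ J/m³ ÷ 1.35582 J/ft·lbf × 10⁻⁶ m³/mL = 894.33 ft·lbf/mL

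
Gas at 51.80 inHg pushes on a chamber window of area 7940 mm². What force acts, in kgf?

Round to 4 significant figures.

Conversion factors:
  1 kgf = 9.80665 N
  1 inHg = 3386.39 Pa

51.80 inHg × 3386.39 → 175415 Pa
7940 mm² × 10⁻⁶ → 0.00794 m²
F = P × A = 175415 Pa × 0.00794 m² = 1392.8 N
1392.8 N ÷ (9.80665 N/kgf) = 142.026 kgf

142.0 kgf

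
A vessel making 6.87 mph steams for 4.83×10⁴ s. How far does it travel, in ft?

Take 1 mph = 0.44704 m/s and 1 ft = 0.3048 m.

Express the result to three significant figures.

4.87×10⁵ ft

6.87 mph × 0.44704 → 3.07116 m/s
d = v × t = 3.07116 m/s × 48300 s = 148337 m
148337 m ÷ (0.3048 m/ft) = 486670 ft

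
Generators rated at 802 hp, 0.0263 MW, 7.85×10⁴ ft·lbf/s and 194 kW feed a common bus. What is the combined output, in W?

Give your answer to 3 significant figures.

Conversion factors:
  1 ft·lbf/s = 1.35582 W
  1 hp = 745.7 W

802 hp × 745.7 → 598051 W
0.0263 MW × 1000000 → 26300 W
7.85×10⁴ ft·lbf/s × 1.35582 → 106432 W
194 kW × 1000 → 194000 W
Total: 598051 + 26300 + 106432 + 194000 = 924783 W

9.25×10⁵ W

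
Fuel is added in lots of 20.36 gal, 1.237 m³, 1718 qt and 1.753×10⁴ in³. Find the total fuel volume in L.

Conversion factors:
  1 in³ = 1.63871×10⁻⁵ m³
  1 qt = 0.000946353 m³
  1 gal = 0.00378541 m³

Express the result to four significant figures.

3227 L

20.36 gal × 0.00378541 = 0.0770709 m³
1.237 m³ (already m³)
1718 qt × 0.000946353 = 1.62583 m³
1.753×10⁴ in³ × 1.63871×10⁻⁵ = 0.287266 m³
Total: 0.0770709 + 1.237 + 1.62583 + 0.287266 = 3.22717 m³
In L: 3.22717 / 0.001 = 3227.17 L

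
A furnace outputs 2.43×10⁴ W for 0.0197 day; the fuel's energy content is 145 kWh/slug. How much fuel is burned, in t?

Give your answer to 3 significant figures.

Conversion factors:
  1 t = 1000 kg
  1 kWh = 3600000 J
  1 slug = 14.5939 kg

0.0197 day → 1702.08 s
E = P × t = 24300 × 1702.08 = 4.13605×10⁷ J
145 kWh/slug → 3.57684×10⁷ J/kg
m = E / e_s = 4.13605×10⁷ / 3.57684×10⁷ = 1.15634 kg
In t: 1.15634 / 1000 = 0.00115634 t

0.00116 t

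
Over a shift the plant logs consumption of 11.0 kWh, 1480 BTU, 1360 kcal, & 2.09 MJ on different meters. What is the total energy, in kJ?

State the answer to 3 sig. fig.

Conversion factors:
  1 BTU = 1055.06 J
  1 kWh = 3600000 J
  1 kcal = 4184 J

11.0 kWh × 3600000 → 3.96×10⁷ J
1480 BTU × 1055.06 → 1.56149×10⁶ J
1360 kcal × 4184 → 5.69024×10⁶ J
2.09 MJ × 1000000 → 2.09×10⁶ J
Total: 3.96×10⁷ + 1.56149×10⁶ + 5.69024×10⁶ + 2.09×10⁶ = 4.89417×10⁷ J
In kJ: 4.89417×10⁷ / 1000 = 48941.7 kJ

4.89×10⁴ kJ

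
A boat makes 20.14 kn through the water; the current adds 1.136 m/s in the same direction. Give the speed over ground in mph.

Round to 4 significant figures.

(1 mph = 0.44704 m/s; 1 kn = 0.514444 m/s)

25.72 mph

20.14 kn × 0.514444 → 10.3609 m/s
1.136 m/s (already m/s)
Sum: 10.3609 + 1.136 = 11.4969 m/s
In mph: 11.4969 / 0.44704 = 25.7178 mph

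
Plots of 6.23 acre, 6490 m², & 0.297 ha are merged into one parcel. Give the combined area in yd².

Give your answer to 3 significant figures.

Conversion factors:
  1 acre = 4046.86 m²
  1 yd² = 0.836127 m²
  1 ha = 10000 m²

4.15×10⁴ yd²

6.23 acre × 4046.86 → 25211.9 m²
6490 m² (already m²)
0.297 ha × 10000 → 2970 m²
Sum: 25211.9 + 6490 + 2970 = 34671.9 m²
In yd²: 34671.9 / 0.836127 = 41467.3 yd²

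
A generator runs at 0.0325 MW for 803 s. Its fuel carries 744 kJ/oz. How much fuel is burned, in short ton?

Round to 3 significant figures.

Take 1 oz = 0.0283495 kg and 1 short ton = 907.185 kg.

0.0325 MW → 32500 W
E = P × t = 32500 × 803 = 2.60975×10⁷ J
744 kJ/oz → 2.62438×10⁷ J/kg
m = E / e_s = 2.60975×10⁷ / 2.62438×10⁷ = 0.994425 kg
In short ton: 0.994425 / 907.185 = 0.00109617 short ton

0.00110 short ton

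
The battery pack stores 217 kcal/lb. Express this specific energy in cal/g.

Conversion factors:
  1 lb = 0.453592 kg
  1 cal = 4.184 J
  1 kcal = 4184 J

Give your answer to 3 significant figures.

217 kcal/lb × 4184 J/kcal ÷ 0.453592 kg/lb = 2.00164×10⁶ J/kg
2.00164×10⁶ J/kg ÷ 4.184 J/cal × 0.001 kg/g = 478.403 cal/g

478 cal/g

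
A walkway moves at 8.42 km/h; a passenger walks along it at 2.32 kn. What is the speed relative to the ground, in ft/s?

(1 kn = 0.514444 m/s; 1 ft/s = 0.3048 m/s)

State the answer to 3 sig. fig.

11.6 ft/s

8.42 km/h × (1/3.6) → 2.33889 m/s
2.32 kn × 0.514444 → 1.19351 m/s
Total: 2.33889 + 1.19351 = 3.5324 m/s
In ft/s: 3.5324 / 0.3048 = 11.5892 ft/s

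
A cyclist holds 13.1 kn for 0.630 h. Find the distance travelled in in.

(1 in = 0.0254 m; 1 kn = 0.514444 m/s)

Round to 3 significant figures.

6.02×10⁵ in

13.1 kn × 0.514444 = 6.73922 m/s
0.630 h × 3600 = 2268 s
d = v × t = 6.73922 m/s × 2268 s = 15284.6 m
15284.6 m ÷ (0.0254 m/in) = 601756 in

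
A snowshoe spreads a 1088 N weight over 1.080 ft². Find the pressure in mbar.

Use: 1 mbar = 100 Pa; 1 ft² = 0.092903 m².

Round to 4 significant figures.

108.4 mbar

1.080 ft² × 0.092903 → 0.100335 m²
P = F / A = 1088 N / 0.100335 m² = 10843.7 Pa
10843.7 Pa ÷ (100 Pa/mbar) = 108.437 mbar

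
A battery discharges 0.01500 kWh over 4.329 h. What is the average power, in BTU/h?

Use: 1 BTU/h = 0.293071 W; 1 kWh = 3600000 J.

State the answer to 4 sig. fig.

11.82 BTU/h

0.01500 kWh × 3600000 = 54000 J
4.329 h × 3600 = 15584.4 s
P = E / t = 54000 J / 15584.4 s = 3.465 W
3.465 W ÷ (0.293071 W/BTU/h) = 11.8231 BTU/h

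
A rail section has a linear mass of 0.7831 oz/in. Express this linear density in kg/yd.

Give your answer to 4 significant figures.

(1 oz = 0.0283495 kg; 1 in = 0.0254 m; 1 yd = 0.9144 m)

0.7992 kg/yd

0.7831 oz/in × 0.0283495 kg/oz ÷ 0.0254 m/in = 0.874035 kg/m
0.874035 kg/m × 0.9144 m/yd = 0.799218 kg/yd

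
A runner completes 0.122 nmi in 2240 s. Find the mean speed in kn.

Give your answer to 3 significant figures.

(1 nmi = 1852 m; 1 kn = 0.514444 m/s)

0.122 nmi × 1852 → 225.944 m
v = d / t = 225.944 m / 2240 s = 0.100868 m/s
0.100868 m/s ÷ (0.514444 m/s/kn) = 0.196072 kn

0.196 kn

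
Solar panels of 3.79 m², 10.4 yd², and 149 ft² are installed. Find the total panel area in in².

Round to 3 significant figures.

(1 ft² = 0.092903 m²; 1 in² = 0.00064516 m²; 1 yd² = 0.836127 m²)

4.08×10⁴ in²

3.79 m² (already m²)
10.4 yd² × 0.836127 = 8.69572 m²
149 ft² × 0.092903 = 13.8425 m²
Combined: 3.79 + 8.69572 + 13.8425 = 26.3282 m²
In in²: 26.3282 / 0.00064516 = 40808.8 in²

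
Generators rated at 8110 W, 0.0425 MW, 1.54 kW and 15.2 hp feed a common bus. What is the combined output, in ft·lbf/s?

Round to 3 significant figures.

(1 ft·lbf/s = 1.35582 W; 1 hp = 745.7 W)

4.68×10⁴ ft·lbf/s

8110 W (already W)
0.0425 MW × 1000000 = 42500 W
1.54 kW × 1000 = 1540 W
15.2 hp × 745.7 = 11334.6 W
Combined: 8110 + 42500 + 1540 + 11334.6 = 63484.6 W
In ft·lbf/s: 63484.6 / 1.35582 = 46823.8 ft·lbf/s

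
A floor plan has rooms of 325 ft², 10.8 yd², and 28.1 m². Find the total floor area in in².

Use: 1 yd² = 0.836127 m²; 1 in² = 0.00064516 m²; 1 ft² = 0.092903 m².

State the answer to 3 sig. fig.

1.04×10⁵ in²

325 ft² × 0.092903 = 30.1935 m²
10.8 yd² × 0.836127 = 9.03017 m²
28.1 m² (already m²)
Combined: 30.1935 + 9.03017 + 28.1 = 67.3237 m²
In in²: 67.3237 / 0.00064516 = 104352 in²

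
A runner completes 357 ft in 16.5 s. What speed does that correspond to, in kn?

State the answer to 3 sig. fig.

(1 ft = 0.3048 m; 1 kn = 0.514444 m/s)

357 ft × 0.3048 → 108.814 m
v = d / t = 108.814 m / 16.5 s = 6.59479 m/s
6.59479 m/s ÷ (0.514444 m/s/kn) = 12.8193 kn

12.8 kn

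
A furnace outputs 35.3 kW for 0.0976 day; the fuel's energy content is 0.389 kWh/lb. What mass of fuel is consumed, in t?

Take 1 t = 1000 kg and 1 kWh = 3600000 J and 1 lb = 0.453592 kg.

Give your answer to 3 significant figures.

35.3 kW → 35300 W
0.0976 day → 8432.64 s
E = P × t = 35300 × 8432.64 = 2.97672×10⁸ J
0.389 kWh/lb → 3.08736×10⁶ J/kg
m = E / e_s = 2.97672×10⁸ / 3.08736×10⁶ = 96.4164 kg
In t: 96.4164 / 1000 = 0.0964164 t

0.0964 t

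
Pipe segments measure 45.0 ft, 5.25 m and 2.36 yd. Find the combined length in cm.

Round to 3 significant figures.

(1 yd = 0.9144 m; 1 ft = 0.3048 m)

45.0 ft × 0.3048 = 13.716 m
5.25 m (already m)
2.36 yd × 0.9144 = 2.15798 m
Total: 13.716 + 5.25 + 2.15798 = 21.124 m
In cm: 21.124 / 0.01 = 2112.4 cm

2110 cm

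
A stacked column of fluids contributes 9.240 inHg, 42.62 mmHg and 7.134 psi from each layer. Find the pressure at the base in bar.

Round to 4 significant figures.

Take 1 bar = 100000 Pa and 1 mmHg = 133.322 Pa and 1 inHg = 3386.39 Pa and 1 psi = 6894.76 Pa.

9.240 inHg × 3386.39 = 31290.2 Pa
42.62 mmHg × 133.322 = 5682.18 Pa
7.134 psi × 6894.76 = 49187.2 Pa
Sum: 31290.2 + 5682.18 + 49187.2 = 86159.6 Pa
In bar: 86159.6 / 100000 = 0.861596 bar

0.8616 bar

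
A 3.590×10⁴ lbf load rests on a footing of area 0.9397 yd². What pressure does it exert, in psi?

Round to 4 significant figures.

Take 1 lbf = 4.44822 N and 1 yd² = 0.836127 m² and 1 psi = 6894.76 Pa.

29.48 psi

3.590×10⁴ lbf × 4.44822 = 159691 N
0.9397 yd² × 0.836127 = 0.785709 m²
P = F / A = 159691 N / 0.785709 m² = 203244 Pa
203244 Pa ÷ (6894.76 Pa/psi) = 29.478 psi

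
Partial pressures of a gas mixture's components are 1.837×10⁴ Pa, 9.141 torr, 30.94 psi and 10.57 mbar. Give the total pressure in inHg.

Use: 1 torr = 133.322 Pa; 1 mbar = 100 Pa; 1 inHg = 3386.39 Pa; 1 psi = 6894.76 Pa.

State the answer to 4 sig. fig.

69.09 inHg

1.837×10⁴ Pa (already Pa)
9.141 torr × 133.322 = 1218.7 Pa
30.94 psi × 6894.76 = 213324 Pa
10.57 mbar × 100 = 1057 Pa
Combined: 18370 + 1218.7 + 213324 + 1057 = 233970 Pa
In inHg: 233970 / 3386.39 = 69.0913 inHg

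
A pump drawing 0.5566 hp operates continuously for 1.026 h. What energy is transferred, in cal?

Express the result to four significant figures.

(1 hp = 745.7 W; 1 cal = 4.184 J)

0.5566 hp × 745.7 → 415.057 W
1.026 h × 3600 → 3693.6 s
E = P × t = 415.057 W × 3693.6 s = 1.53305×10⁶ J
1.53305×10⁶ J ÷ (4.184 J/cal) = 366408 cal

3.664×10⁵ cal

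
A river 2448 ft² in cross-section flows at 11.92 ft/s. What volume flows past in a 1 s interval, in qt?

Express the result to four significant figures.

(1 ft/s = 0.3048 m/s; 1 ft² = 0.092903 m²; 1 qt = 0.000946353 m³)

8.731×10⁵ qt

11.92 ft/s × 0.3048 → 3.63322 m/s
2448 ft² × 0.092903 → 227.427 m²
V = v × A × t = 3.63322 m/s × 227.427 m² × 1 s = 826.292 m³
826.292 m³ ÷ (0.000946353 m³/qt) = 873133 qt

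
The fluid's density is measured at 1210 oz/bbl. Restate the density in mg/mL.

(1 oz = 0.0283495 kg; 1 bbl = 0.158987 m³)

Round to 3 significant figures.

1210 oz/bbl × 0.0283495 kg/oz ÷ 0.158987 m³/bbl = 215.759 kg/m³
215.759 kg/m³ ÷ 10⁻⁶ kg/mg × 10⁻⁶ m³/mL = 215.759 mg/mL

216 mg/mL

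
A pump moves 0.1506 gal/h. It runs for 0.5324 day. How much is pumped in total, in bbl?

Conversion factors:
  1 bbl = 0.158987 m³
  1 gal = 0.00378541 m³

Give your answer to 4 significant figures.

0.1506 gal/h → 1.58356×10⁻⁷ m³/s
0.5324 day → 45999.4 s
V = Q × t = 1.58356×10⁻⁷ × 45999.4 = 0.00728428 m³
In bbl: 0.00728428 / 0.158987 = 0.0458168 bbl

0.04582 bbl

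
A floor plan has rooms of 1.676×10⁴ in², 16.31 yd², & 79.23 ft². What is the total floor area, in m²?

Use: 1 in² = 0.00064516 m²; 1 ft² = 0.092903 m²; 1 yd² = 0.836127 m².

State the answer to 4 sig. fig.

1.676×10⁴ in² × 0.00064516 → 10.8129 m²
16.31 yd² × 0.836127 → 13.6372 m²
79.23 ft² × 0.092903 → 7.3607 m²
Combined: 10.8129 + 13.6372 + 7.3607 = 31.8108 m²

31.81 m²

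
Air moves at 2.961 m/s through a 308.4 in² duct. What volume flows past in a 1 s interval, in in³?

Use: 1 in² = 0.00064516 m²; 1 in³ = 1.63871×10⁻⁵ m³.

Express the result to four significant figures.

308.4 in² × 0.00064516 → 0.198967 m²
V = v × A × t = 2.961 m/s × 0.198967 m² × 1 s = 0.589141 m³
0.589141 m³ ÷ (1.63871×10⁻⁵ m³/in³) = 35951.5 in³

3.595×10⁴ in³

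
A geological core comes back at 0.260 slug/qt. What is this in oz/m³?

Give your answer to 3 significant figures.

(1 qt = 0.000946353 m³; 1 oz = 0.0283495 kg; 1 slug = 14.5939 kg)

0.260 slug/qt × 14.5939 kg/slug ÷ 0.000946353 m³/qt = 4009.51 kg/m³
4009.51 kg/m³ ÷ 0.0283495 kg/oz = 141431 oz/m³

1.41×10⁵ oz/m³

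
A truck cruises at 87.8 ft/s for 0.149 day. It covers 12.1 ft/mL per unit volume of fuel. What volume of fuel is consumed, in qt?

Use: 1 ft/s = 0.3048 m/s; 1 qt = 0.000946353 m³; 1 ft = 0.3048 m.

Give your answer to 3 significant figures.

98.7 qt

87.8 ft/s → 26.7614 m/s
0.149 day → 12873.6 s
d = v × t = 26.7614 × 12873.6 = 344516 m
12.1 ft/mL → 3.68808×10⁶ m/m³
V = d / (distance per unit fuel) = 344516 / 3.68808×10⁶ = 0.0934134 m³
In qt: 0.0934134 / 0.000946353 = 98.7088 qt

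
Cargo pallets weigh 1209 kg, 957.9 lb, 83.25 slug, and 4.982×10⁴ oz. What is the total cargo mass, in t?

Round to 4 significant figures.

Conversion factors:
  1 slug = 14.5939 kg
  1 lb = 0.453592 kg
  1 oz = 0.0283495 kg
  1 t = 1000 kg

1209 kg (already kg)
957.9 lb × 0.453592 = 434.496 kg
83.25 slug × 14.5939 = 1214.94 kg
4.982×10⁴ oz × 0.0283495 = 1412.37 kg
Combined: 1209 + 434.496 + 1214.94 + 1412.37 = 4270.81 kg
In t: 4270.81 / 1000 = 4.27081 t

4.271 t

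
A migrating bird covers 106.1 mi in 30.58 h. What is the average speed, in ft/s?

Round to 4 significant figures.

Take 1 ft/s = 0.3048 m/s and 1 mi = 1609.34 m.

106.1 mi × 1609.34 = 170751 m
30.58 h × 3600 = 110088 s
v = d / t = 170751 m / 110088 s = 1.55104 m/s
1.55104 m/s ÷ (0.3048 m/s/ft/s) = 5.08871 ft/s

5.089 ft/s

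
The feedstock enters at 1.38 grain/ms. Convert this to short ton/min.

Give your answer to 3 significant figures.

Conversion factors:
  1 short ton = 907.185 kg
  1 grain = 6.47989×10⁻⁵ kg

0.00591 short ton/min

1.38 grain/ms × 6.47989×10⁻⁵ kg/grain ÷ 0.001 s/ms = 0.0894225 kg/s
0.0894225 kg/s ÷ 907.185 kg/short ton × 60 s/min = 0.00591428 short ton/min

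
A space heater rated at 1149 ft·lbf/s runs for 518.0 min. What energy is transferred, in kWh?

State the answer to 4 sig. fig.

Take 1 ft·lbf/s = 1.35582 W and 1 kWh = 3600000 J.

13.45 kWh

1149 ft·lbf/s × 1.35582 = 1557.84 W
518.0 min × 60 = 31080 s
E = P × t = 1557.84 W × 31080 s = 4.84177×10⁷ J
4.84177×10⁷ J ÷ (3600000 J/kWh) = 13.4494 kWh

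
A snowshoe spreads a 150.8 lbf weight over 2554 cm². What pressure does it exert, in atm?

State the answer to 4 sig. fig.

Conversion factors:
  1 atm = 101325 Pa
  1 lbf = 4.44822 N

150.8 lbf × 4.44822 → 670.792 N
2554 cm² × 0.0001 → 0.2554 m²
P = F / A = 670.792 N / 0.2554 m² = 2626.44 Pa
2626.44 Pa ÷ (101325 Pa/atm) = 0.0259209 atm

0.02592 atm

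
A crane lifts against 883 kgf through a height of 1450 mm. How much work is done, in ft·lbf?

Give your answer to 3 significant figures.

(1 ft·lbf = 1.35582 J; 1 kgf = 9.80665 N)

883 kgf × 9.80665 → 8659.27 N
1450 mm × 0.001 → 1.45 m
W = F × d = 8659.27 N × 1.45 m = 12555.9 J
12555.9 J ÷ (1.35582 J/ft·lbf) = 9260.74 ft·lbf

9260 ft·lbf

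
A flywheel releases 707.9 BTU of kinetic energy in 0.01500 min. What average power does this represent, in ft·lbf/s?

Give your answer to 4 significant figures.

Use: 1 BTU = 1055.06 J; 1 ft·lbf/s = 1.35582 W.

6.121×10⁵ ft·lbf/s

707.9 BTU × 1055.06 → 746877 J
0.01500 min × 60 → 0.9 s
P = E / t = 746877 J / 0.9 s = 829863 W
829863 W ÷ (1.35582 W/ft·lbf/s) = 612075 ft·lbf/s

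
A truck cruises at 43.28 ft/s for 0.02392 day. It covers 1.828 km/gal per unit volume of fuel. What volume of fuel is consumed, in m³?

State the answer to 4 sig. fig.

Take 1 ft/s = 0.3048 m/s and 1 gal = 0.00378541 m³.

43.28 ft/s → 13.1917 m/s
0.02392 day → 2066.69 s
d = v × t = 13.1917 × 2066.69 = 27263.2 m
1.828 km/gal → 482907 m/m³
V = d / (distance per unit fuel) = 27263.2 / 482907 = 0.0564564 m³

0.05646 m³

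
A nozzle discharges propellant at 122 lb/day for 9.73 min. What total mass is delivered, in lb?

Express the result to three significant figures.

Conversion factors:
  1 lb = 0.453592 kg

0.824 lb

122 lb/day → 6.40489×10⁻⁴ kg/s
9.73 min → 583.8 s
m = ṁ × t = 6.40489×10⁻⁴ × 583.8 = 0.373917 kg
In lb: 0.373917 / 0.453592 = 0.824347 lb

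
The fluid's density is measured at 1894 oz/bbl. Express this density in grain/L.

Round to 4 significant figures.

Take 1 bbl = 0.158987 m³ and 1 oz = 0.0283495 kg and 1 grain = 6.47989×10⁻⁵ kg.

1894 oz/bbl × 0.0283495 kg/oz ÷ 0.158987 m³/bbl = 337.725 kg/m³
337.725 kg/m³ ÷ 6.47989×10⁻⁵ kg/grain × 0.001 m³/L = 5211.89 grain/L

5212 grain/L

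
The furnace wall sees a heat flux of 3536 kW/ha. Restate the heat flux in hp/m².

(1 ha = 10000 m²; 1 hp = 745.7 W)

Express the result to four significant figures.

0.4742 hp/m²

3536 kW/ha × 1000 W/kW ÷ 10000 m²/ha = 353.6 W/m²
353.6 W/m² ÷ 745.7 W/hp = 0.474185 hp/m²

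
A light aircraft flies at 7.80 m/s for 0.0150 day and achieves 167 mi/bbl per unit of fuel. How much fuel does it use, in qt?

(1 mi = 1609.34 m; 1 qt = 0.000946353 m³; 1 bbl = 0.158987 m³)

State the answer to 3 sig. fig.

6.32 qt

0.0150 day → 1296 s
d = v × t = 7.8 × 1296 = 10108.8 m
167 mi/bbl → 1.69045×10⁶ m/m³
V = d / (distance per unit fuel) = 10108.8 / 1.69045×10⁶ = 0.00597995 m³
In qt: 0.00597995 / 0.000946353 = 6.31894 qt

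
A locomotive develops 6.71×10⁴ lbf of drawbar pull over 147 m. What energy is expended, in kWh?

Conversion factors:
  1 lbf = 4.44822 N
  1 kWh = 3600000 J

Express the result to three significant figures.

12.2 kWh

6.71×10⁴ lbf × 4.44822 → 298476 N
W = F × d = 298476 N × 147 m = 4.3876×10⁷ J
4.3876×10⁷ J ÷ (3600000 J/kWh) = 12.1878 kWh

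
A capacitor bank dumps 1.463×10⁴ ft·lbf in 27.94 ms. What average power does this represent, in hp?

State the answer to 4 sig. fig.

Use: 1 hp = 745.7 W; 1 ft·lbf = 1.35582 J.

952.0 hp

1.463×10⁴ ft·lbf × 1.35582 → 19835.6 J
27.94 ms × 0.001 → 0.02794 s
P = E / t = 19835.6 J / 0.02794 s = 709936 W
709936 W ÷ (745.7 W/hp) = 952.04 hp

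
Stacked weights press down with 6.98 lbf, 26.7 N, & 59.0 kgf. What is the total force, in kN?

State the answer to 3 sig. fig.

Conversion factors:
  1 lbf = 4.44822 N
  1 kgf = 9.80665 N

6.98 lbf × 4.44822 = 31.0486 N
26.7 N (already N)
59.0 kgf × 9.80665 = 578.592 N
Combined: 31.0486 + 26.7 + 578.592 = 636.341 N
In kN: 636.341 / 1000 = 0.636341 kN

0.636 kN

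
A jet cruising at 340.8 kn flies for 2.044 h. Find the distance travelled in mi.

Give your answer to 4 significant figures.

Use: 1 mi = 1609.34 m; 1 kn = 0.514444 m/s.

801.6 mi

340.8 kn × 0.514444 → 175.323 m/s
2.044 h × 3600 → 7358.4 s
d = v × t = 175.323 m/s × 7358.4 s = 1.2901×10⁶ m
1.2901×10⁶ m ÷ (1609.34 m/mi) = 801.633 mi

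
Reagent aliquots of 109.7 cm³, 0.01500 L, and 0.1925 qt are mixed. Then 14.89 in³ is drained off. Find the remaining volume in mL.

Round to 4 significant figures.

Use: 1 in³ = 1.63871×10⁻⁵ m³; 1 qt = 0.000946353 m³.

109.7 cm³ × 10⁻⁶ → 1.097×10⁻⁴ m³
0.01500 L × 0.001 → 1.5×10⁻⁵ m³
0.1925 qt × 0.000946353 → 1.82173×10⁻⁴ m³
14.89 in³ × 1.63871×10⁻⁵ → 2.44004×10⁻⁴ m³
Net: 1.097×10⁻⁴ + 1.5×10⁻⁵ + 1.82173×10⁻⁴ − 2.44004×10⁻⁴ = 6.2869×10⁻⁵ m³
In mL: 6.2869×10⁻⁵ / 10⁻⁶ = 62.869 mL

62.87 mL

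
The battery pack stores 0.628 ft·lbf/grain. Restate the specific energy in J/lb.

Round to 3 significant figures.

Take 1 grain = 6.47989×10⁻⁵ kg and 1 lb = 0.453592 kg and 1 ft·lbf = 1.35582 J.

5960 J/lb

0.628 ft·lbf/grain × 1.35582 J/ft·lbf ÷ 6.47989×10⁻⁵ kg/grain = 13140 J/kg
13140 J/kg × 0.453592 kg/lb = 5960.2 J/lb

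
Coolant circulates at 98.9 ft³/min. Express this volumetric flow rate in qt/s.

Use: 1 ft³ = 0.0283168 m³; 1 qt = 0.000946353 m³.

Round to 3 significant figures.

98.9 ft³/min × 0.0283168 m³/ft³ ÷ 60 s/min = 0.0466755 m³/s
0.0466755 m³/s ÷ 0.000946353 m³/qt = 49.3214 qt/s

49.3 qt/s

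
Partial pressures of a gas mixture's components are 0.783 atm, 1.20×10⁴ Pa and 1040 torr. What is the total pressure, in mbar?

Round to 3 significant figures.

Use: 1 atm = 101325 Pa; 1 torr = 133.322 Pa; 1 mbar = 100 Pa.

0.783 atm × 101325 → 79337.5 Pa
1.20×10⁴ Pa (already Pa)
1040 torr × 133.322 → 138655 Pa
Total: 79337.5 + 12000 + 138655 = 229992 Pa
In mbar: 229992 / 100 = 2299.92 mbar

2300 mbar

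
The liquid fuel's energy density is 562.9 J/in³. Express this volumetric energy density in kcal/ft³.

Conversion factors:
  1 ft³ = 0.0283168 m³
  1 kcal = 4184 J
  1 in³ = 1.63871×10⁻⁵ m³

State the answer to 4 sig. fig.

562.9 J/in³ ÷ 1.63871×10⁻⁵ m³/in³ = 3.43502×10⁷ J/m³
3.43502×10⁷ J/m³ ÷ 4184 J/kcal × 0.0283168 m³/ft³ = 232.478 kcal/ft³

232.5 kcal/ft³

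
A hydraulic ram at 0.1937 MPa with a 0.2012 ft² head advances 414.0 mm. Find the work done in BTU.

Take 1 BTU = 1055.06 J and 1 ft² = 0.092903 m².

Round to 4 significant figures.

1.421 BTU

0.1937 MPa → 193700 Pa
0.2012 ft² → 0.0186921 m²
F = P × A = 193700 × 0.0186921 = 3620.66 N
414.0 mm → 0.414 m
W = F × d = 3620.66 × 0.414 = 1498.95 J
In BTU: 1498.95 / 1055.06 = 1.42072 BTU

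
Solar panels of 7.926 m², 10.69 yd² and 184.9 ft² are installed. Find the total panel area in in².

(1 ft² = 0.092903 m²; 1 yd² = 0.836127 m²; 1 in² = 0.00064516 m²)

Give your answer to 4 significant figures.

7.926 m² (already m²)
10.69 yd² × 0.836127 → 8.9382 m²
184.9 ft² × 0.092903 → 17.1778 m²
Sum: 7.926 + 8.9382 + 17.1778 = 34.042 m²
In in²: 34.042 / 0.00064516 = 52765.2 in²

5.277×10⁴ in²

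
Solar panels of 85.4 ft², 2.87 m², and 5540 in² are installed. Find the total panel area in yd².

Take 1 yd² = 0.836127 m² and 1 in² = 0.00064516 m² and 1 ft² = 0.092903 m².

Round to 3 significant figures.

85.4 ft² × 0.092903 = 7.93392 m²
2.87 m² (already m²)
5540 in² × 0.00064516 = 3.57419 m²
Combined: 7.93392 + 2.87 + 3.57419 = 14.3781 m²
In yd²: 14.3781 / 0.836127 = 17.1961 yd²

17.2 yd²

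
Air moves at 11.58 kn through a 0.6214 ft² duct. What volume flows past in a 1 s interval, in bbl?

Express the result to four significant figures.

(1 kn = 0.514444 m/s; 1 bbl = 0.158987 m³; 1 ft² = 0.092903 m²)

11.58 kn × 0.514444 = 5.95726 m/s
0.6214 ft² × 0.092903 = 0.0577299 m²
V = v × A × t = 5.95726 m/s × 0.0577299 m² × 1 s = 0.343912 m³
0.343912 m³ ÷ (0.158987 m³/bbl) = 2.16315 bbl

2.163 bbl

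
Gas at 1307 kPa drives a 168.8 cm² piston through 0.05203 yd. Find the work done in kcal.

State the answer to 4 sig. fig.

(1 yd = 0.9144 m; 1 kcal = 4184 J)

1307 kPa → 1.307×10⁶ Pa
168.8 cm² → 0.01688 m²
F = P × A = 1.307×10⁶ × 0.01688 = 22062.2 N
0.05203 yd → 0.0475762 m
W = F × d = 22062.2 × 0.0475762 = 1049.64 J
In kcal: 1049.64 / 4184 = 0.25087 kcal

0.2509 kcal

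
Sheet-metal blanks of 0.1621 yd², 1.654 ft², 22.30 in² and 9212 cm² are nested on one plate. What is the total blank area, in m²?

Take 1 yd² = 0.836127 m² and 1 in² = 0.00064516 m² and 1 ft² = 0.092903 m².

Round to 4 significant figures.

1.225 m²

0.1621 yd² × 0.836127 = 0.135536 m²
1.654 ft² × 0.092903 = 0.153662 m²
22.30 in² × 0.00064516 = 0.0143871 m²
9212 cm² × 0.0001 = 0.9212 m²
Sum: 0.135536 + 0.153662 + 0.0143871 + 0.9212 = 1.22479 m²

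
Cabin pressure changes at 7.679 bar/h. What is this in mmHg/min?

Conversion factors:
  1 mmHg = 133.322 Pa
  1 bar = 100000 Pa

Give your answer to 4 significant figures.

96.00 mmHg/min

7.679 bar/h × 100000 Pa/bar ÷ 3600 s/h = 213.306 Pa/s
213.306 Pa/s ÷ 133.322 Pa/mmHg × 60 s/min = 95.9959 mmHg/min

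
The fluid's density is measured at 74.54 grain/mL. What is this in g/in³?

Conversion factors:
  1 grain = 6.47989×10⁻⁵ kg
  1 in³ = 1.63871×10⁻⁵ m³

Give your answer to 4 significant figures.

79.15 g/in³

74.54 grain/mL × 6.47989×10⁻⁵ kg/grain ÷ 10⁻⁶ m³/mL = 4830.11 kg/m³
4830.11 kg/m³ ÷ 0.001 kg/g × 1.63871×10⁻⁵ m³/in³ = 79.1515 g/in³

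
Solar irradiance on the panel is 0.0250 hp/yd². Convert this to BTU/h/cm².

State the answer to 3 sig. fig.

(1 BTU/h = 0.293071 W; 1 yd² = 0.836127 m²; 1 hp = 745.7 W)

0.00761 BTU/h/cm²

0.0250 hp/yd² × 745.7 W/hp ÷ 0.836127 m²/yd² = 22.2963 W/m²
22.2963 W/m² ÷ 0.293071 W/BTU/h × 0.0001 m²/cm² = 0.00760782 BTU/h/cm²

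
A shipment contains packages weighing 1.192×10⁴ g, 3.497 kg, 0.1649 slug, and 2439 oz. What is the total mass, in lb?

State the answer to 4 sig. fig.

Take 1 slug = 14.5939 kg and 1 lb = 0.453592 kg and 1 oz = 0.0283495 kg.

1.192×10⁴ g × 0.001 → 11.92 kg
3.497 kg (already kg)
0.1649 slug × 14.5939 → 2.40653 kg
2439 oz × 0.0283495 → 69.1444 kg
Sum: 11.92 + 3.497 + 2.40653 + 69.1444 = 86.9679 kg
In lb: 86.9679 / 0.453592 = 191.732 lb

191.7 lb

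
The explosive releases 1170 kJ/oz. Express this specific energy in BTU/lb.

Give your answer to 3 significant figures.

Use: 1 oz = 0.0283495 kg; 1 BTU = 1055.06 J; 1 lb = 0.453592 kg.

1170 kJ/oz × 1000 J/kJ ÷ 0.0283495 kg/oz = 4.12706×10⁷ J/kg
4.12706×10⁷ J/kg ÷ 1055.06 J/BTU × 0.453592 kg/lb = 17743.1 BTU/lb

1.77×10⁴ BTU/lb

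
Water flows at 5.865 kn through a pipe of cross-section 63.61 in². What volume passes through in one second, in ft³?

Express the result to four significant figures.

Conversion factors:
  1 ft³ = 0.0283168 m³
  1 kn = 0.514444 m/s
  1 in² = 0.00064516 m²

4.373 ft³

5.865 kn × 0.514444 → 3.01721 m/s
63.61 in² × 0.00064516 → 0.0410386 m²
V = v × A × t = 3.01721 m/s × 0.0410386 m² × 1 s = 0.123822 m³
0.123822 m³ ÷ (0.0283168 m³/ft³) = 4.37274 ft³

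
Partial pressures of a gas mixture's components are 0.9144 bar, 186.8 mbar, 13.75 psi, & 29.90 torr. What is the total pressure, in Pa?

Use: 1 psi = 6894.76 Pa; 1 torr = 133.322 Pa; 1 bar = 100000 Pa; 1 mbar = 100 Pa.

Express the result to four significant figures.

0.9144 bar × 100000 → 91440 Pa
186.8 mbar × 100 → 18680 Pa
13.75 psi × 6894.76 → 94803 Pa
29.90 torr × 133.322 → 3986.33 Pa
Combined: 91440 + 18680 + 94803 + 3986.33 = 208909 Pa

2.089×10⁵ Pa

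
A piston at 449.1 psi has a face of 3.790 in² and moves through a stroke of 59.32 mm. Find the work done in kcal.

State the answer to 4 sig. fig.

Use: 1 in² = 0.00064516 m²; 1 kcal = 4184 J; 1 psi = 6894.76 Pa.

449.1 psi → 3.09644×10⁶ Pa
3.790 in² → 0.00244516 m²
F = P × A = 3.09644×10⁶ × 0.00244516 = 7571.29 N
59.32 mm → 0.05932 m
W = F × d = 7571.29 × 0.05932 = 449.129 J
In kcal: 449.129 / 4184 = 0.107344 kcal

0.1073 kcal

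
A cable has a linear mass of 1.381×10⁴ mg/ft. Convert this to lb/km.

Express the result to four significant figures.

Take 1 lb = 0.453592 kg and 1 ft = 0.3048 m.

1.381×10⁴ mg/ft × 10⁻⁶ kg/mg ÷ 0.3048 m/ft = 0.0453084 kg/m
0.0453084 kg/m ÷ 0.453592 kg/lb × 1000 m/km = 99.888 lb/km

99.89 lb/km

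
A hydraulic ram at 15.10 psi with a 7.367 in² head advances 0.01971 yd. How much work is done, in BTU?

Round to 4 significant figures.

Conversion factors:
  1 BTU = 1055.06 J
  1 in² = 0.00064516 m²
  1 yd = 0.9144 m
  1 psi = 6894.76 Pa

0.008453 BTU

15.10 psi → 104111 Pa
7.367 in² → 0.00475289 m²
F = P × A = 104111 × 0.00475289 = 494.828 N
0.01971 yd → 0.0180228 m
W = F × d = 494.828 × 0.0180228 = 8.91819 J
In BTU: 8.91819 / 1055.06 = 0.00845278 BTU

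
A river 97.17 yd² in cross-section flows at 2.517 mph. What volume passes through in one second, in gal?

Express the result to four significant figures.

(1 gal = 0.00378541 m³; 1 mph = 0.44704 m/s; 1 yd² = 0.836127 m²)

2.415×10⁴ gal

2.517 mph × 0.44704 → 1.1252 m/s
97.17 yd² × 0.836127 → 81.2465 m²
V = v × A × t = 1.1252 m/s × 81.2465 m² × 1 s = 91.4186 m³
91.4186 m³ ÷ (0.00378541 m³/gal) = 24150.3 gal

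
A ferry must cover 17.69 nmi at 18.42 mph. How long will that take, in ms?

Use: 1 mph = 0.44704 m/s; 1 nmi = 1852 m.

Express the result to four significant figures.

3.979×10⁶ ms

17.69 nmi × 1852 → 32761.9 m
18.42 mph × 0.44704 → 8.23448 m/s
t = d / v = 32761.9 m / 8.23448 m/s = 3978.62 s
3978.62 s ÷ (0.001 s/ms) = 3.97862×10⁶ ms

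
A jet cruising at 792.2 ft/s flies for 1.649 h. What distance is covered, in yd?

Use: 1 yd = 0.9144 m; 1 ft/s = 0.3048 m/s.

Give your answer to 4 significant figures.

1.568×10⁶ yd

792.2 ft/s × 0.3048 = 241.463 m/s
1.649 h × 3600 = 5936.4 s
d = v × t = 241.463 m/s × 5936.4 s = 1.43342×10⁶ m
1.43342×10⁶ m ÷ (0.9144 m/yd) = 1.56761×10⁶ yd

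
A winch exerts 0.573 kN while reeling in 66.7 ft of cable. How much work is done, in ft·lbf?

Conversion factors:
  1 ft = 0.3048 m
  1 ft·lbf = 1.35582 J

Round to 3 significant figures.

8590 ft·lbf

0.573 kN × 1000 → 573 N
66.7 ft × 0.3048 → 20.3302 m
W = F × d = 573 N × 20.3302 m = 11649.2 J
11649.2 J ÷ (1.35582 J/ft·lbf) = 8592 ft·lbf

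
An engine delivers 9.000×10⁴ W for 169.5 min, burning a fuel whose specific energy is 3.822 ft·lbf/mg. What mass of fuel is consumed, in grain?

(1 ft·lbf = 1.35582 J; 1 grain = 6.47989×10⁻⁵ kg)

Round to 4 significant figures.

169.5 min → 10170 s
E = P × t = 90000 × 10170 = 9.153×10⁸ J
3.822 ft·lbf/mg → 5.18194×10⁶ J/kg
m = E / e_s = 9.153×10⁸ / 5.18194×10⁶ = 176.633 kg
In grain: 176.633 / 6.47989×10⁻⁵ = 2.72586×10⁶ grain

2.726×10⁶ grain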